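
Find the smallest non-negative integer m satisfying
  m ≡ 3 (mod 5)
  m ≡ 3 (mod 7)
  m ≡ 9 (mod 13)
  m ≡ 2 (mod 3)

1088

From m ≡ 3 (mod 5) write m = 3 + 5t. Substituting into m ≡ 3 (mod 7) gives 5t ≡ 0 (mod 7), and since 5⁻¹ ≡ 3 (mod 7), t ≡ 0. Hence m ≡ 3 + 5·0 = 3 (mod 35).
From m ≡ 3 (mod 35) write m = 3 + 35t. Substituting into m ≡ 9 (mod 13) gives 35t ≡ 6 (mod 13), and since 9⁻¹ ≡ 3 (mod 13), t ≡ 5. Hence m ≡ 3 + 35·5 = 178 (mod 455).
From m ≡ 178 (mod 455) write m = 178 + 455t. Substituting into m ≡ 2 (mod 3) gives 455t ≡ 1 (mod 3), and since 2⁻¹ ≡ 2 (mod 3), t ≡ 2. Hence m ≡ 178 + 455·2 = 1088 (mod 1365).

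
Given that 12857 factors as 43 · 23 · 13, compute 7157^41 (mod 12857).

4678

Mod 43: 7157 ≡ 19; 19^41 ≡ 34 (mod 43).
Mod 23: 7157 ≡ 4; by Fermat, exponent reduces to 41 mod 22 = 19; 4^19 ≡ 9 (mod 23).
Mod 13: 7157 ≡ 7; by Fermat, exponent reduces to 41 mod 12 = 5; 7^5 ≡ 11 (mod 13).
Combine by CRT: x ≡ 34 (mod 43), x ≡ 9 (mod 23), x ≡ 11 (mod 13) ⇒ x ≡ 4678 (mod 12857).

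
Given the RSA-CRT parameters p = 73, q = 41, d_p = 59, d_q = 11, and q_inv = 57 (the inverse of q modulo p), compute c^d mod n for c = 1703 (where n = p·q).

m₁ = c^(d_p) mod p: c ≡ 24 (mod 73), and 24^59 mod 73 = 70.
m₂ = c^(d_q) mod q: c ≡ 22 (mod 41), and 22^11 mod 41 = 7.
h = q_inv·(m₁ − m₂) mod p = 57·(70 − 7) mod 73 = 14.
m = m₂ + h·q = 7 + 14·41 = 581.

581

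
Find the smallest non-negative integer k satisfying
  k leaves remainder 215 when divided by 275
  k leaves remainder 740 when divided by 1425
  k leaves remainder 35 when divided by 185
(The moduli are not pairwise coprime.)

gcd(275, 1425) = 25 and 25 | (740 − 215), so the pair is consistent; merging gives k ≡ 9290 (mod 15675), where 15675 = lcm(275, 1425).
gcd(15675, 185) = 5 and 5 | (35 − 9290), so the pair is consistent; merging gives k ≡ 416840 (mod 579975), where 579975 = lcm(15675, 185).
The solution is unique modulo lcm(275, 1425, 185) = 579975.

416840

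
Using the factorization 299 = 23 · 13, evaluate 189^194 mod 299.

75

Mod 23: 189 ≡ 5; by Fermat, exponent reduces to 194 mod 22 = 18; 5^18 ≡ 6 (mod 23).
Mod 13: 189 ≡ 7; by Fermat, exponent reduces to 194 mod 12 = 2; 7^2 ≡ 10 (mod 13).
Combine by CRT: x ≡ 6 (mod 23), x ≡ 10 (mod 13) ⇒ x ≡ 75 (mod 299).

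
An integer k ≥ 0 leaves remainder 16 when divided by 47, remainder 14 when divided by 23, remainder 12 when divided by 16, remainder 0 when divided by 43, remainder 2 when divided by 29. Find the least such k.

7032908

From k ≡ 16 (mod 47) write k = 16 + 47t. Substituting into k ≡ 14 (mod 23) gives 47t ≡ 21 (mod 23), and since 1⁻¹ ≡ 1 (mod 23), t ≡ 21. Hence k ≡ 16 + 47·21 = 1003 (mod 1081).
From k ≡ 1003 (mod 1081) write k = 1003 + 1081t. Substituting into k ≡ 12 (mod 16) gives 1081t ≡ 1 (mod 16), and since 9⁻¹ ≡ 9 (mod 16), t ≡ 9. Hence k ≡ 1003 + 1081·9 = 10732 (mod 17296).
From k ≡ 10732 (mod 17296) write k = 10732 + 17296t. Substituting into k ≡ 0 (mod 43) gives 17296t ≡ 18 (mod 43), and since 10⁻¹ ≡ 13 (mod 43), t ≡ 19. Hence k ≡ 10732 + 17296·19 = 339356 (mod 743728).
From k ≡ 339356 (mod 743728) write k = 339356 + 743728t. Substituting into k ≡ 2 (mod 29) gives 743728t ≡ 4 (mod 29), and since 23⁻¹ ≡ 24 (mod 29), t ≡ 9. Hence k ≡ 339356 + 743728·9 = 7032908 (mod 21568112).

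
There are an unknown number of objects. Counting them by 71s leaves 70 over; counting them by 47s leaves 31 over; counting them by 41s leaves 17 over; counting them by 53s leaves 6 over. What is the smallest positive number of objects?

From N ≡ 70 (mod 71) write N = 70 + 71t. Substituting into N ≡ 31 (mod 47) gives 71t ≡ 8 (mod 47), and since 24⁻¹ ≡ 2 (mod 47), t ≡ 16. Hence N ≡ 70 + 71·16 = 1206 (mod 3337).
From N ≡ 1206 (mod 3337) write N = 1206 + 3337t. Substituting into N ≡ 17 (mod 41) gives 3337t ≡ 0 (mod 41), and since 16⁻¹ ≡ 18 (mod 41), t ≡ 0. Hence N ≡ 1206 + 3337·0 = 1206 (mod 136817).
From N ≡ 1206 (mod 136817) write N = 1206 + 136817t. Substituting into N ≡ 6 (mod 53) gives 136817t ≡ 19 (mod 53), and since 24⁻¹ ≡ 42 (mod 53), t ≡ 3. Hence N ≡ 1206 + 136817·3 = 411657 (mod 7251301).

411657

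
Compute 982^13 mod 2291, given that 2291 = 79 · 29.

1051

Mod 79: 982 ≡ 34; 34^13 ≡ 24 (mod 79).
Mod 29: 982 ≡ 25; 25^13 ≡ 7 (mod 29).
Combine by CRT: x ≡ 24 (mod 79), x ≡ 7 (mod 29) ⇒ x ≡ 1051 (mod 2291).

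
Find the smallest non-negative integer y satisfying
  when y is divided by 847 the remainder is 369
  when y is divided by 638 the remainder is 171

Combine the congruences pairwise.
gcd(847, 638) = 11 and 11 | (171 − 369), so the pair is consistent; merging gives y ≡ 46107 (mod 49126), where 49126 = lcm(847, 638).
The solution is unique modulo lcm(847, 638) = 49126.

46107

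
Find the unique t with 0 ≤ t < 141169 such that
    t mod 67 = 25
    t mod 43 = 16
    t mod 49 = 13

57980

The moduli are pairwise coprime; N = 67·43·49 = 141169.
N/67 = 2107; 2107 ≡ 30 (mod 67); 30·38 ≡ 1, so inverse 38.
N/43 = 3283; 3283 ≡ 15 (mod 43); 15·23 ≡ 1, so inverse 23.
N/49 = 2881; 2881 ≡ 39 (mod 49); 39·44 ≡ 1, so inverse 44.
t ≡ 25·2107·38 + 16·3283·23 + 13·2881·44 = 4857726.
4857726 mod 141169 = 57980.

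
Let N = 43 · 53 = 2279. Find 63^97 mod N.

2169

Mod 43: 63 ≡ 20; by Fermat, exponent reduces to 97 mod 42 = 13; 20^13 ≡ 19 (mod 43).
Mod 53: 63 ≡ 10; by Fermat, exponent reduces to 97 mod 52 = 45; 10^45 ≡ 49 (mod 53).
Combine by CRT: x ≡ 19 (mod 43), x ≡ 49 (mod 53) ⇒ x ≡ 2169 (mod 2279).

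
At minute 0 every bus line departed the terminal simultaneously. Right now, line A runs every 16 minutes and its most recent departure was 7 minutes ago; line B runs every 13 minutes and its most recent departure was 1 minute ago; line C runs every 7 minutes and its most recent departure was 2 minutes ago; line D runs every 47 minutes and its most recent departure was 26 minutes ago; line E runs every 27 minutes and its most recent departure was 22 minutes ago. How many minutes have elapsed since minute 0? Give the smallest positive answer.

316759

From t ≡ 7 (mod 16) write t = 7 + 16s. Substituting into t ≡ 1 (mod 13) gives 16s ≡ 7 (mod 13), and since 3⁻¹ ≡ 9 (mod 13), s ≡ 11. Hence t ≡ 7 + 16·11 = 183 (mod 208).
From t ≡ 183 (mod 208) write t = 183 + 208s. Substituting into t ≡ 2 (mod 7) gives 208s ≡ 1 (mod 7), and since 5⁻¹ ≡ 3 (mod 7), s ≡ 3. Hence t ≡ 183 + 208·3 = 807 (mod 1456).
From t ≡ 807 (mod 1456) write t = 807 + 1456s. Substituting into t ≡ 26 (mod 47) gives 1456s ≡ 18 (mod 47), and since 46⁻¹ ≡ 46 (mod 47), s ≡ 29. Hence t ≡ 807 + 1456·29 = 43031 (mod 68432).
From t ≡ 43031 (mod 68432) write t = 43031 + 68432s. Substituting into t ≡ 22 (mod 27) gives 68432s ≡ 2 (mod 27), and since 14⁻¹ ≡ 2 (mod 27), s ≡ 4. Hence t ≡ 43031 + 68432·4 = 316759 (mod 1847664).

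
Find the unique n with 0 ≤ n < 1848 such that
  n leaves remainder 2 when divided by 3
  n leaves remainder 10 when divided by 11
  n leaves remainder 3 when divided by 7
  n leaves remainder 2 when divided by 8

The moduli are pairwise coprime; M = 3·11·7·8 = 1848.
M/3 = 616; 616 ≡ 1 (mod 3), inverse 1.
M/11 = 168; 168 ≡ 3 (mod 11); 3·4 ≡ 1, so inverse 4.
M/7 = 264; 264 ≡ 5 (mod 7); 5·3 ≡ 1, so inverse 3.
M/8 = 231; 231 ≡ 7 (mod 8); 7·7 ≡ 1, so inverse 7.
n ≡ 2·616·1 + 10·168·4 + 3·264·3 + 2·231·7 = 13562.
13562 mod 1848 = 626.

626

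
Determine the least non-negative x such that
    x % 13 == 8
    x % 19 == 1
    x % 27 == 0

4428

Combine the congruences pairwise.
From x ≡ 8 (mod 13) write x = 8 + 13t. Substituting into x ≡ 1 (mod 19) gives 13t ≡ 12 (mod 19), and since 13⁻¹ ≡ 3 (mod 19), t ≡ 17. Hence x ≡ 8 + 13·17 = 229 (mod 247).
From x ≡ 229 (mod 247) write x = 229 + 247t. Substituting into x ≡ 0 (mod 27) gives 247t ≡ 14 (mod 27), and since 4⁻¹ ≡ 7 (mod 27), t ≡ 17. Hence x ≡ 229 + 247·17 = 4428 (mod 6669).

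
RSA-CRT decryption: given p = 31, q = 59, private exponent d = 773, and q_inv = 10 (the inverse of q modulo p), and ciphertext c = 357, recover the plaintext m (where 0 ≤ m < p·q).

d_p = d mod (p−1) = 773 mod 30 = 23; d_q = d mod (q−1) = 19.
m₁ = c^(d_p) mod p: c ≡ 16 (mod 31), and 16^23 mod 31 = 4.
m₂ = c^(d_q) mod q: c ≡ 3 (mod 59), and 3^19 mod 59 = 53.
h = q_inv·(m₁ − m₂) mod p = 10·(4 − 53) mod 31 = 6.
m = m₂ + h·q = 53 + 6·59 = 407.

407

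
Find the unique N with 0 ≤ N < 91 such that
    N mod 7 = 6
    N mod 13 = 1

From N ≡ 6 (mod 7) write N = 6 + 7t. Substituting into N ≡ 1 (mod 13) gives 7t ≡ 8 (mod 13), and since 7⁻¹ ≡ 2 (mod 13), t ≡ 3. Hence N ≡ 6 + 7·3 = 27 (mod 91).

27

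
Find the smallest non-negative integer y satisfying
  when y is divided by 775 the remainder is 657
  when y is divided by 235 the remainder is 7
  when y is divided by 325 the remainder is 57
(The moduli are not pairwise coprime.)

133957

Combine the congruences pairwise.
gcd(775, 235) = 5 and 5 | (7 − 657), so the pair is consistent; merging gives y ≡ 24682 (mod 36425), where 36425 = lcm(775, 235).
gcd(36425, 325) = 25 and 25 | (57 − 24682), so the pair is consistent; merging gives y ≡ 133957 (mod 473525), where 473525 = lcm(36425, 325).
The solution is unique modulo lcm(775, 235, 325) = 473525.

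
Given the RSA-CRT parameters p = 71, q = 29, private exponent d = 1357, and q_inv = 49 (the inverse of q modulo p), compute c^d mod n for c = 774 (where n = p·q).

973

d_p = d mod (p−1) = 1357 mod 70 = 27; d_q = d mod (q−1) = 13.
m₁ = c^(d_p) mod p: c ≡ 64 (mod 71), and 64^27 mod 71 = 50.
m₂ = c^(d_q) mod q: c ≡ 20 (mod 29), and 20^13 mod 29 = 16.
h = q_inv·(m₁ − m₂) mod p = 49·(50 − 16) mod 71 = 33.
m = m₂ + h·q = 16 + 33·29 = 973.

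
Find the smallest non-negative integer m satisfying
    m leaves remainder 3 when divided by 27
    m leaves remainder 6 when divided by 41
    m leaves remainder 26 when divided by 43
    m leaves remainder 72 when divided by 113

11937

The moduli are pairwise coprime; N = 27·41·43·113 = 5378913.
N/27 = 199219; 199219 ≡ 13 (mod 27); 13·25 ≡ 1, so inverse 25.
N/41 = 131193; 131193 ≡ 34 (mod 41); 34·35 ≡ 1, so inverse 35.
N/43 = 125091; 125091 ≡ 4 (mod 43); 4·11 ≡ 1, so inverse 11.
N/113 = 47601; 47601 ≡ 28 (mod 113); 28·109 ≡ 1, so inverse 109.
m ≡ 3·199219·25 + 6·131193·35 + 26·125091·11 + 72·47601·109 = 451840629.
451840629 mod 5378913 = 11937.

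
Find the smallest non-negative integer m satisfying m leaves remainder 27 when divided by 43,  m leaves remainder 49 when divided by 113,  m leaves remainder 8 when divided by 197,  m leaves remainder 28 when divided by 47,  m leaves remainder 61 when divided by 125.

2848447436

Combine the congruences pairwise.
From m ≡ 27 (mod 43) write m = 27 + 43t. Substituting into m ≡ 49 (mod 113) gives 43t ≡ 22 (mod 113), and since 43⁻¹ ≡ 92 (mod 113), t ≡ 103. Hence m ≡ 27 + 43·103 = 4456 (mod 4859).
From m ≡ 4456 (mod 4859) write m = 4456 + 4859t. Substituting into m ≡ 8 (mod 197) gives 4859t ≡ 83 (mod 197), and since 131⁻¹ ≡ 194 (mod 197), t ≡ 145. Hence m ≡ 4456 + 4859·145 = 709011 (mod 957223).
From m ≡ 709011 (mod 957223) write m = 709011 + 957223t. Substituting into m ≡ 28 (mod 47) gives 957223t ≡ 12 (mod 47), and since 21⁻¹ ≡ 9 (mod 47), t ≡ 14. Hence m ≡ 709011 + 957223·14 = 14110133 (mod 44989481).
From m ≡ 14110133 (mod 44989481) write m = 14110133 + 44989481t. Substituting into m ≡ 61 (mod 125) gives 44989481t ≡ 53 (mod 125), and since 106⁻¹ ≡ 46 (mod 125), t ≡ 63. Hence m ≡ 14110133 + 44989481·63 = 2848447436 (mod 5623685125).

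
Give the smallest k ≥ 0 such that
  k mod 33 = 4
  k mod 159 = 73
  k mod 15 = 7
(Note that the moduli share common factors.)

1027

gcd(33, 159) = 3 and 3 | (73 − 4), so the pair is consistent; merging gives k ≡ 1027 (mod 1749), where 1749 = lcm(33, 159).
gcd(1749, 15) = 3 and 3 | (7 − 1027), so the pair is consistent; merging gives k ≡ 1027 (mod 8745), where 8745 = lcm(1749, 15).
The solution is unique modulo lcm(33, 159, 15) = 8745.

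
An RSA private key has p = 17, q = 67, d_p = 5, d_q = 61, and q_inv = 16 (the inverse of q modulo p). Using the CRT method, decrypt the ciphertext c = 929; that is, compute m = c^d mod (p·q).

673

m₁ = c^(d_p) mod p: c ≡ 11 (mod 17), and 11^5 mod 17 = 10.
m₂ = c^(d_q) mod q: c ≡ 58 (mod 67), and 58^61 mod 67 = 3.
h = q_inv·(m₁ − m₂) mod p = 16·(10 − 3) mod 17 = 10.
m = m₂ + h·q = 3 + 10·67 = 673.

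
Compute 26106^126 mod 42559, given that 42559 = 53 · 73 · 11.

38371

Mod 53: 26106 ≡ 30; by Fermat, exponent reduces to 126 mod 52 = 22; 30^22 ≡ 52 (mod 53).
Mod 73: 26106 ≡ 45; by Fermat, exponent reduces to 126 mod 72 = 54; 45^54 ≡ 46 (mod 73).
Mod 11: 26106 ≡ 3; by Fermat, exponent reduces to 126 mod 10 = 6; 3^6 ≡ 3 (mod 11).
Combine by CRT: x ≡ 52 (mod 53), x ≡ 46 (mod 73), x ≡ 3 (mod 11) ⇒ x ≡ 38371 (mod 42559).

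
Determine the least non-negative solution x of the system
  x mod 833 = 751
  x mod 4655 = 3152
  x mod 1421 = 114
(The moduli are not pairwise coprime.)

gcd(833, 4655) = 49 and 49 | (3152 − 751), so the pair is consistent; merging gives x ≡ 35737 (mod 79135), where 79135 = lcm(833, 4655).
gcd(79135, 1421) = 49 and 49 | (114 − 35737), so the pair is consistent; merging gives x ≡ 2093247 (mod 2294915), where 2294915 = lcm(79135, 1421).
The solution is unique modulo lcm(833, 4655, 1421) = 2294915.

2093247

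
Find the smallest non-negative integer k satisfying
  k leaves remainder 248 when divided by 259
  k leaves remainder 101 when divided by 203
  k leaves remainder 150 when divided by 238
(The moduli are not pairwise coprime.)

Combine the congruences pairwise.
gcd(259, 203) = 7 and 7 | (101 − 248), so the pair is consistent; merging gives k ≡ 507 (mod 7511), where 7511 = lcm(259, 203).
gcd(7511, 238) = 7 and 7 | (150 − 507), so the pair is consistent; merging gives k ≡ 128194 (mod 255374), where 255374 = lcm(7511, 238).
The solution is unique modulo lcm(259, 203, 238) = 255374.

128194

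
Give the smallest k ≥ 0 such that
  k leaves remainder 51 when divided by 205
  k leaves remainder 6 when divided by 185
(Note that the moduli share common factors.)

1486

gcd(205, 185) = 5 and 5 | (6 − 51), so the pair is consistent; merging gives k ≡ 1486 (mod 7585), where 7585 = lcm(205, 185).
The solution is unique modulo lcm(205, 185) = 7585.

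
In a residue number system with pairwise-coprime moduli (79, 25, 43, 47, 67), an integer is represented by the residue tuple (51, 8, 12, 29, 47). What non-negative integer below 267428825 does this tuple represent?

Combine the congruences pairwise.
From x ≡ 51 (mod 79) write x = 51 + 79t. Substituting into x ≡ 8 (mod 25) gives 79t ≡ 7 (mod 25), and since 4⁻¹ ≡ 19 (mod 25), t ≡ 8. Hence x ≡ 51 + 79·8 = 683 (mod 1975).
From x ≡ 683 (mod 1975) write x = 683 + 1975t. Substituting into x ≡ 12 (mod 43) gives 1975t ≡ 17 (mod 43), and since 40⁻¹ ≡ 14 (mod 43), t ≡ 23. Hence x ≡ 683 + 1975·23 = 46108 (mod 84925).
From x ≡ 46108 (mod 84925) write x = 46108 + 84925t. Substituting into x ≡ 29 (mod 47) gives 84925t ≡ 28 (mod 47), and since 43⁻¹ ≡ 35 (mod 47), t ≡ 40. Hence x ≡ 46108 + 84925·40 = 3443108 (mod 3991475).
From x ≡ 3443108 (mod 3991475) write x = 3443108 + 3991475t. Substituting into x ≡ 47 (mod 67) gives 3991475t ≡ 2 (mod 67), and since 17⁻¹ ≡ 4 (mod 67), t ≡ 8. Hence x ≡ 3443108 + 3991475·8 = 35374908 (mod 267428825).

35374908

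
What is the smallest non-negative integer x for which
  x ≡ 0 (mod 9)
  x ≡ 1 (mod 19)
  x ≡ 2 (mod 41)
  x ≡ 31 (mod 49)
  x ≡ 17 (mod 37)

4248135

The moduli are pairwise coprime; N = 9·19·41·49·37 = 12710943.
N/9 = 1412327; 1412327 ≡ 2 (mod 9); 2·5 ≡ 1, so inverse 5.
N/19 = 668997; 668997 ≡ 7 (mod 19); 7·11 ≡ 1, so inverse 11.
N/41 = 310023; 310023 ≡ 22 (mod 41); 22·28 ≡ 1, so inverse 28.
N/49 = 259407; 259407 ≡ 1 (mod 49), inverse 1.
N/37 = 343539; 343539 ≡ 31 (mod 37); 31·6 ≡ 1, so inverse 6.
x ≡ 0·1412327·5 + 1·668997·11 + 2·310023·28 + 31·259407·1 + 17·343539·6 = 67802850.
67802850 mod 12710943 = 4248135.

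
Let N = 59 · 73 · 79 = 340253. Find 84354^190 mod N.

Mod 59: 84354 ≡ 43; by Fermat, exponent reduces to 190 mod 58 = 16; 43^16 ≡ 5 (mod 59).
Mod 73: 84354 ≡ 39; by Fermat, exponent reduces to 190 mod 72 = 46; 39^46 ≡ 48 (mod 73).
Mod 79: 84354 ≡ 61; by Fermat, exponent reduces to 190 mod 78 = 34; 61^34 ≡ 67 (mod 79).
Combine by CRT: x ≡ 5 (mod 59), x ≡ 48 (mod 73), x ≡ 67 (mod 79) ⇒ x ≡ 139186 (mod 340253).

139186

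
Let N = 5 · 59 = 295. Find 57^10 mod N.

139

Mod 5: 57 ≡ 2; by Fermat, exponent reduces to 10 mod 4 = 2; 2^2 ≡ 4 (mod 5).
Mod 59: 57 ≡ 57; 57^10 ≡ 21 (mod 59).
Combine by CRT: x ≡ 4 (mod 5), x ≡ 21 (mod 59) ⇒ x ≡ 139 (mod 295).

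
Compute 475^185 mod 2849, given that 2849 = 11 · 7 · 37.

Mod 11: 475 ≡ 2; by Fermat, exponent reduces to 185 mod 10 = 5; 2^5 ≡ 10 (mod 11).
Mod 7: 475 ≡ 6; by Fermat, exponent reduces to 185 mod 6 = 5; 6^5 ≡ 6 (mod 7).
Mod 37: 475 ≡ 31; by Fermat, exponent reduces to 185 mod 36 = 5; 31^5 ≡ 31 (mod 37).
Combine by CRT: x ≡ 10 (mod 11), x ≡ 6 (mod 7), x ≡ 31 (mod 37) ⇒ x ≡ 1770 (mod 2849).

1770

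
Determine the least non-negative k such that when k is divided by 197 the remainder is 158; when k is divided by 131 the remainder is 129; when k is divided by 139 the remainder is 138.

The moduli are pairwise coprime; N = 197·131·139 = 3587173.
N/197 = 18209; 18209 ≡ 85 (mod 197); 85·51 ≡ 1, so inverse 51.
N/131 = 27383; 27383 ≡ 4 (mod 131); 4·33 ≡ 1, so inverse 33.
N/139 = 25807; 25807 ≡ 92 (mod 139); 92·68 ≡ 1, so inverse 68.
k ≡ 158·18209·51 + 129·27383·33 + 138·25807·68 = 505470441.
505470441 mod 3587173 = 3266221.

3266221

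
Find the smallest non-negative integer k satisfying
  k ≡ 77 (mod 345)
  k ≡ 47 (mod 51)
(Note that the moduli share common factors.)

Combine the congruences pairwise.
gcd(345, 51) = 3 and 3 | (47 − 77), so the pair is consistent; merging gives k ≡ 3872 (mod 5865), where 5865 = lcm(345, 51).
The solution is unique modulo lcm(345, 51) = 5865.

3872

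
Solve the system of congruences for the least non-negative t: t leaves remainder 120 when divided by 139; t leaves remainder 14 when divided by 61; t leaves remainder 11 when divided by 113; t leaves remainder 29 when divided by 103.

58909849

The moduli are pairwise coprime; N = 139·61·113·103 = 98687081.
N/139 = 709979; 709979 ≡ 106 (mod 139); 106·80 ≡ 1, so inverse 80.
N/61 = 1617821; 1617821 ≡ 40 (mod 61); 40·29 ≡ 1, so inverse 29.
N/113 = 873337; 873337 ≡ 73 (mod 113); 73·48 ≡ 1, so inverse 48.
N/103 = 958127; 958127 ≡ 21 (mod 103); 21·54 ≡ 1, so inverse 54.
t ≡ 120·709979·80 + 14·1617821·29 + 11·873337·48 + 29·958127·54 = 9434182544.
9434182544 mod 98687081 = 58909849.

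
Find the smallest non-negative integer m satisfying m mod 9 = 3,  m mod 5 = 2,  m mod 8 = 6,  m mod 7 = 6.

1182

The moduli are pairwise coprime; N = 9·5·8·7 = 2520.
N/9 = 280; 280 ≡ 1 (mod 9), inverse 1.
N/5 = 504; 504 ≡ 4 (mod 5); 4·4 ≡ 1, so inverse 4.
N/8 = 315; 315 ≡ 3 (mod 8); 3·3 ≡ 1, so inverse 3.
N/7 = 360; 360 ≡ 3 (mod 7); 3·5 ≡ 1, so inverse 5.
m ≡ 3·280·1 + 2·504·4 + 6·315·3 + 6·360·5 = 21342.
21342 mod 2520 = 1182.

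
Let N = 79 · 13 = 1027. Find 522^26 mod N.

Mod 79: 522 ≡ 48; 48^26 ≡ 55 (mod 79).
Mod 13: 522 ≡ 2; by Fermat, exponent reduces to 26 mod 12 = 2; 2^2 ≡ 4 (mod 13).
Combine by CRT: x ≡ 55 (mod 79), x ≡ 4 (mod 13) ⇒ x ≡ 134 (mod 1027).

134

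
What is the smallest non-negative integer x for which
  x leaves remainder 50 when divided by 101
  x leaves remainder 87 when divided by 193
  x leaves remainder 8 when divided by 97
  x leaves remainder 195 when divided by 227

184510789

The moduli are pairwise coprime; N = 101·193·97·227 = 429216367.
N/101 = 4249667; 4249667 ≡ 92 (mod 101); 92·56 ≡ 1, so inverse 56.
N/193 = 2223919; 2223919 ≡ 173 (mod 193); 173·164 ≡ 1, so inverse 164.
N/97 = 4424911; 4424911 ≡ 62 (mod 97); 62·36 ≡ 1, so inverse 36.
N/227 = 1890821; 1890821 ≡ 138 (mod 227); 138·51 ≡ 1, so inverse 51.
x ≡ 50·4249667·56 + 87·2223919·164 + 8·4424911·36 + 195·1890821·51 = 63708533105.
63708533105 mod 429216367 = 184510789.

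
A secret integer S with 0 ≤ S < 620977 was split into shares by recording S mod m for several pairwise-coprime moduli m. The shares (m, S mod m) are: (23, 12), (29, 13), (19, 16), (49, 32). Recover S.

The moduli are pairwise coprime; N = 23·29·19·49 = 620977.
N/23 = 26999; 26999 ≡ 20 (mod 23); 20·15 ≡ 1, so inverse 15.
N/29 = 21413; 21413 ≡ 11 (mod 29); 11·8 ≡ 1, so inverse 8.
N/19 = 32683; 32683 ≡ 3 (mod 19); 3·13 ≡ 1, so inverse 13.
N/49 = 12673; 12673 ≡ 31 (mod 49); 31·19 ≡ 1, so inverse 19.
S ≡ 12·26999·15 + 13·21413·8 + 16·32683·13 + 32·12673·19 = 21590020.
21590020 mod 620977 = 476802.

476802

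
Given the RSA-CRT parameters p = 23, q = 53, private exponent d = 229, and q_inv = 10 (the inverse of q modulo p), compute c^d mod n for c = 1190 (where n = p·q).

d_p = d mod (p−1) = 229 mod 22 = 9; d_q = d mod (q−1) = 21.
m₁ = c^(d_p) mod p: c ≡ 17 (mod 23), and 17^9 mod 23 = 7.
m₂ = c^(d_q) mod q: c ≡ 24 (mod 53), and 24^21 mod 53 = 16.
h = q_inv·(m₁ − m₂) mod p = 10·(7 − 16) mod 23 = 2.
m = m₂ + h·q = 16 + 2·53 = 122.

122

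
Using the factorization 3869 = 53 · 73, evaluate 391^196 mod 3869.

36

Mod 53: 391 ≡ 20; by Fermat, exponent reduces to 196 mod 52 = 40; 20^40 ≡ 36 (mod 53).
Mod 73: 391 ≡ 26; by Fermat, exponent reduces to 196 mod 72 = 52; 26^52 ≡ 36 (mod 73).
Combine by CRT: x ≡ 36 (mod 53), x ≡ 36 (mod 73) ⇒ x ≡ 36 (mod 3869).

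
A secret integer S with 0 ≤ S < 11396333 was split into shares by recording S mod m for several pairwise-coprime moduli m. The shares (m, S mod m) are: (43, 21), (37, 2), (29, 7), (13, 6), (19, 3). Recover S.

8281305

The moduli are pairwise coprime; N = 43·37·29·13·19 = 11396333.
N/43 = 265031; 265031 ≡ 22 (mod 43); 22·2 ≡ 1, so inverse 2.
N/37 = 308009; 308009 ≡ 21 (mod 37); 21·30 ≡ 1, so inverse 30.
N/29 = 392977; 392977 ≡ 27 (mod 29); 27·14 ≡ 1, so inverse 14.
N/13 = 876641; 876641 ≡ 12 (mod 13); 12·12 ≡ 1, so inverse 12.
N/19 = 599807; 599807 ≡ 15 (mod 19); 15·14 ≡ 1, so inverse 14.
S ≡ 21·265031·2 + 2·308009·30 + 7·392977·14 + 6·876641·12 + 3·599807·14 = 156433634.
156433634 mod 11396333 = 8281305.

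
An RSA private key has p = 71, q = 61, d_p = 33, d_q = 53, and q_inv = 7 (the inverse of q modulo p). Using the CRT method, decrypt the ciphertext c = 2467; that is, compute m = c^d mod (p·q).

m₁ = c^(d_p) mod p: c ≡ 53 (mod 71), and 53^33 mod 71 = 55.
m₂ = c^(d_q) mod q: c ≡ 27 (mod 61), and 27^53 mod 61 = 41.
h = q_inv·(m₁ − m₂) mod p = 7·(55 − 41) mod 71 = 27.
m = m₂ + h·q = 41 + 27·61 = 1688.

1688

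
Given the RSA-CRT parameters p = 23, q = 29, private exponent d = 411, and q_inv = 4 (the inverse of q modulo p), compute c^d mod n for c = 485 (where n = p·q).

85

d_p = d mod (p−1) = 411 mod 22 = 15; d_q = d mod (q−1) = 19.
m₁ = c^(d_p) mod p: c ≡ 2 (mod 23), and 2^15 mod 23 = 16.
m₂ = c^(d_q) mod q: c ≡ 21 (mod 29), and 21^19 mod 29 = 27.
h = q_inv·(m₁ − m₂) mod p = 4·(16 − 27) mod 23 = 2.
m = m₂ + h·q = 27 + 2·29 = 85.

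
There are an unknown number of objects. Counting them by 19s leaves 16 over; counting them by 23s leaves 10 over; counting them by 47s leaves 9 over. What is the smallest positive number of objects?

Combine the congruences pairwise.
From N ≡ 16 (mod 19) write N = 16 + 19t. Substituting into N ≡ 10 (mod 23) gives 19t ≡ 17 (mod 23), and since 19⁻¹ ≡ 17 (mod 23), t ≡ 13. Hence N ≡ 16 + 19·13 = 263 (mod 437).
From N ≡ 263 (mod 437) write N = 263 + 437t. Substituting into N ≡ 9 (mod 47) gives 437t ≡ 28 (mod 47), and since 14⁻¹ ≡ 37 (mod 47), t ≡ 2. Hence N ≡ 263 + 437·2 = 1137 (mod 20539).

1137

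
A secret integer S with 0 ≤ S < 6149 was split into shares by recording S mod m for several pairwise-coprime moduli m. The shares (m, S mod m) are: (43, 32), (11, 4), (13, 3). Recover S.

2655

From S ≡ 32 (mod 43) write S = 32 + 43t. Substituting into S ≡ 4 (mod 11) gives 43t ≡ 5 (mod 11), and since 10⁻¹ ≡ 10 (mod 11), t ≡ 6. Hence S ≡ 32 + 43·6 = 290 (mod 473).
From S ≡ 290 (mod 473) write S = 290 + 473t. Substituting into S ≡ 3 (mod 13) gives 473t ≡ 12 (mod 13), and since 5⁻¹ ≡ 8 (mod 13), t ≡ 5. Hence S ≡ 290 + 473·5 = 2655 (mod 6149).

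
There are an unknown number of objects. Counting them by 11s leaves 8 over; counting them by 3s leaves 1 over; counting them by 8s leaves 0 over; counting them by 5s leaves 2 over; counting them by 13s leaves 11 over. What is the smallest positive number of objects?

3352

From N ≡ 8 (mod 11) write N = 8 + 11t. Substituting into N ≡ 1 (mod 3) gives 11t ≡ 2 (mod 3), and since 2⁻¹ ≡ 2 (mod 3), t ≡ 1. Hence N ≡ 8 + 11·1 = 19 (mod 33).
From N ≡ 19 (mod 33) write N = 19 + 33t. Substituting into N ≡ 0 (mod 8) gives 33t ≡ 5 (mod 8), and since 1⁻¹ ≡ 1 (mod 8), t ≡ 5. Hence N ≡ 19 + 33·5 = 184 (mod 264).
From N ≡ 184 (mod 264) write N = 184 + 264t. Substituting into N ≡ 2 (mod 5) gives 264t ≡ 3 (mod 5), and since 4⁻¹ ≡ 4 (mod 5), t ≡ 2. Hence N ≡ 184 + 264·2 = 712 (mod 1320).
From N ≡ 712 (mod 1320) write N = 712 + 1320t. Substituting into N ≡ 11 (mod 13) gives 1320t ≡ 1 (mod 13), and since 7⁻¹ ≡ 2 (mod 13), t ≡ 2. Hence N ≡ 712 + 1320·2 = 3352 (mod 17160).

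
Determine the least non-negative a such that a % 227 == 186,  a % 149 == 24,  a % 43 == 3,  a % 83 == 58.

119761754

The moduli are pairwise coprime; N = 227·149·43·83 = 120714287.
N/227 = 531781; 531781 ≡ 147 (mod 227); 147·122 ≡ 1, so inverse 122.
N/149 = 810163; 810163 ≡ 50 (mod 149); 50·3 ≡ 1, so inverse 3.
N/43 = 2807309; 2807309 ≡ 11 (mod 43); 11·4 ≡ 1, so inverse 4.
N/83 = 1454389; 1454389 ≡ 63 (mod 83); 63·29 ≡ 1, so inverse 29.
a ≡ 186·531781·122 + 24·810163·3 + 3·2807309·4 + 58·1454389·29 = 14605476194.
14605476194 mod 120714287 = 119761754.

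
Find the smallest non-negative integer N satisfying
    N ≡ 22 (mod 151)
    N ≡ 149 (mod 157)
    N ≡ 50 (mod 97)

Combine the congruences pairwise.
From N ≡ 22 (mod 151) write N = 22 + 151t. Substituting into N ≡ 149 (mod 157) gives 151t ≡ 127 (mod 157), and since 151⁻¹ ≡ 26 (mod 157), t ≡ 5. Hence N ≡ 22 + 151·5 = 777 (mod 23707).
From N ≡ 777 (mod 23707) write N = 777 + 23707t. Substituting into N ≡ 50 (mod 97) gives 23707t ≡ 49 (mod 97), and since 39⁻¹ ≡ 5 (mod 97), t ≡ 51. Hence N ≡ 777 + 23707·51 = 1209834 (mod 2299579).

1209834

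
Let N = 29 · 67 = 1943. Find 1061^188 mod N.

552

Mod 29: 1061 ≡ 17; by Fermat, exponent reduces to 188 mod 28 = 20; 17^20 ≡ 1 (mod 29).
Mod 67: 1061 ≡ 56; by Fermat, exponent reduces to 188 mod 66 = 56; 56^56 ≡ 16 (mod 67).
Combine by CRT: x ≡ 1 (mod 29), x ≡ 16 (mod 67) ⇒ x ≡ 552 (mod 1943).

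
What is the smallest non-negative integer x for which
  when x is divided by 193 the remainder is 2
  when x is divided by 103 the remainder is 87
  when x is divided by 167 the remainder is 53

From x ≡ 2 (mod 193) write x = 2 + 193t. Substituting into x ≡ 87 (mod 103) gives 193t ≡ 85 (mod 103), and since 90⁻¹ ≡ 95 (mod 103), t ≡ 41. Hence x ≡ 2 + 193·41 = 7915 (mod 19879).
From x ≡ 7915 (mod 19879) write x = 7915 + 19879t. Substituting into x ≡ 53 (mod 167) gives 19879t ≡ 154 (mod 167), and since 6⁻¹ ≡ 28 (mod 167), t ≡ 137. Hence x ≡ 7915 + 19879·137 = 2731338 (mod 3319793).

2731338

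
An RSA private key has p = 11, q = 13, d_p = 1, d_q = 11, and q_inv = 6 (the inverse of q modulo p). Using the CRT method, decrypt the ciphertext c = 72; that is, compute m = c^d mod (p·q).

m₁ = c^(d_p) mod p: c ≡ 6 (mod 11), and 6^1 mod 11 = 6.
m₂ = c^(d_q) mod q: c ≡ 7 (mod 13), and 7^11 mod 13 = 2.
h = q_inv·(m₁ − m₂) mod p = 6·(6 − 2) mod 11 = 2.
m = m₂ + h·q = 2 + 2·13 = 28.

28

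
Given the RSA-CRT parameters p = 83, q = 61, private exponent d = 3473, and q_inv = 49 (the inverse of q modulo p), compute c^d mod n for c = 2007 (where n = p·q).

d_p = d mod (p−1) = 3473 mod 82 = 29; d_q = d mod (q−1) = 53.
m₁ = c^(d_p) mod p: c ≡ 15 (mod 83), and 15^29 mod 83 = 2.
m₂ = c^(d_q) mod q: c ≡ 55 (mod 61), and 55^53 mod 61 = 26.
h = q_inv·(m₁ − m₂) mod p = 49·(2 − 26) mod 83 = 69.
m = m₂ + h·q = 26 + 69·61 = 4235.

4235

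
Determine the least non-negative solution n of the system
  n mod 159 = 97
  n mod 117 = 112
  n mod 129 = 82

153850

gcd(159, 117) = 3 and 3 | (112 − 97), so the pair is consistent; merging gives n ≡ 5026 (mod 6201), where 6201 = lcm(159, 117).
gcd(6201, 129) = 3 and 3 | (82 − 5026), so the pair is consistent; merging gives n ≡ 153850 (mod 266643), where 266643 = lcm(6201, 129).
The solution is unique modulo lcm(159, 117, 129) = 266643.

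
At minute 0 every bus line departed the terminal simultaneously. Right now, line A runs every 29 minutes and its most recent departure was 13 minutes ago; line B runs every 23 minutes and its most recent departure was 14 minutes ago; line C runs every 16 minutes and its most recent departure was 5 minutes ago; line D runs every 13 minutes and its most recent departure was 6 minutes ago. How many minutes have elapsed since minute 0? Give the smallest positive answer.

Combine the congruences pairwise.
From t ≡ 13 (mod 29) write t = 13 + 29s. Substituting into t ≡ 14 (mod 23) gives 29s ≡ 1 (mod 23), and since 6⁻¹ ≡ 4 (mod 23), s ≡ 4. Hence t ≡ 13 + 29·4 = 129 (mod 667).
From t ≡ 129 (mod 667) write t = 129 + 667s. Substituting into t ≡ 5 (mod 16) gives 667s ≡ 4 (mod 16), and since 11⁻¹ ≡ 3 (mod 16), s ≡ 12. Hence t ≡ 129 + 667·12 = 8133 (mod 10672).
From t ≡ 8133 (mod 10672) write t = 8133 + 10672s. Substituting into t ≡ 6 (mod 13) gives 10672s ≡ 11 (mod 13), and since 12⁻¹ ≡ 12 (mod 13), s ≡ 2. Hence t ≡ 8133 + 10672·2 = 29477 (mod 138736).

29477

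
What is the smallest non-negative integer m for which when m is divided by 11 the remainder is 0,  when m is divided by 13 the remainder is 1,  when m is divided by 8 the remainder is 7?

495

Combine the congruences pairwise.
From m ≡ 0 (mod 11) write m = 0 + 11t. Substituting into m ≡ 1 (mod 13) gives 11t ≡ 1 (mod 13), and since 11⁻¹ ≡ 6 (mod 13), t ≡ 6. Hence m ≡ 0 + 11·6 = 66 (mod 143).
From m ≡ 66 (mod 143) write m = 66 + 143t. Substituting into m ≡ 7 (mod 8) gives 143t ≡ 5 (mod 8), and since 7⁻¹ ≡ 7 (mod 8), t ≡ 3. Hence m ≡ 66 + 143·3 = 495 (mod 1144).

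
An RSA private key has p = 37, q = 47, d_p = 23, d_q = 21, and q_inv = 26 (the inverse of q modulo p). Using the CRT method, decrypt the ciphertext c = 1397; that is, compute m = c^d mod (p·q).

m₁ = c^(d_p) mod p: c ≡ 28 (mod 37), and 28^23 mod 37 = 3.
m₂ = c^(d_q) mod q: c ≡ 34 (mod 47), and 34^21 mod 47 = 42.
h = q_inv·(m₁ − m₂) mod p = 26·(3 − 42) mod 37 = 22.
m = m₂ + h·q = 42 + 22·47 = 1076.

1076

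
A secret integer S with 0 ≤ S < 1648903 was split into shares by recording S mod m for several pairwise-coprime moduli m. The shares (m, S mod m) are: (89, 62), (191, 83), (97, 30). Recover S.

From S ≡ 62 (mod 89) write S = 62 + 89t. Substituting into S ≡ 83 (mod 191) gives 89t ≡ 21 (mod 191), and since 89⁻¹ ≡ 88 (mod 191), t ≡ 129. Hence S ≡ 62 + 89·129 = 11543 (mod 16999).
From S ≡ 11543 (mod 16999) write S = 11543 + 16999t. Substituting into S ≡ 30 (mod 97) gives 16999t ≡ 30 (mod 97), and since 24⁻¹ ≡ 93 (mod 97), t ≡ 74. Hence S ≡ 11543 + 16999·74 = 1269469 (mod 1648903).

1269469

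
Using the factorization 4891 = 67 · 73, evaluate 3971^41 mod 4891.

99

Mod 67: 3971 ≡ 18; 18^41 ≡ 32 (mod 67).
Mod 73: 3971 ≡ 29; 29^41 ≡ 26 (mod 73).
Combine by CRT: x ≡ 32 (mod 67), x ≡ 26 (mod 73) ⇒ x ≡ 99 (mod 4891).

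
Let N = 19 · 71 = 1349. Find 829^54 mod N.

20

Mod 19: 829 ≡ 12; since 18 | 54, by Fermat 12^54 ≡ 1 (mod 19).
Mod 71: 829 ≡ 48; 48^54 ≡ 20 (mod 71).
Combine by CRT: x ≡ 1 (mod 19), x ≡ 20 (mod 71) ⇒ x ≡ 20 (mod 1349).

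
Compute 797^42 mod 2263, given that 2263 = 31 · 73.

374

Mod 31: 797 ≡ 22; by Fermat, exponent reduces to 42 mod 30 = 12; 22^12 ≡ 2 (mod 31).
Mod 73: 797 ≡ 67; 67^42 ≡ 9 (mod 73).
Combine by CRT: x ≡ 2 (mod 31), x ≡ 9 (mod 73) ⇒ x ≡ 374 (mod 2263).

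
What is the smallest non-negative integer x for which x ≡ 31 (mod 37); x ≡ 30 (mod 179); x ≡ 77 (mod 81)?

The moduli are pairwise coprime; N = 37·179·81 = 536463.
N/37 = 14499; 14499 ≡ 32 (mod 37); 32·22 ≡ 1, so inverse 22.
N/179 = 2997; 2997 ≡ 133 (mod 179); 133·35 ≡ 1, so inverse 35.
N/81 = 6623; 6623 ≡ 62 (mod 81); 62·17 ≡ 1, so inverse 17.
x ≡ 31·14499·22 + 30·2997·35 + 77·6623·17 = 21704675.
21704675 mod 536463 = 246155.

246155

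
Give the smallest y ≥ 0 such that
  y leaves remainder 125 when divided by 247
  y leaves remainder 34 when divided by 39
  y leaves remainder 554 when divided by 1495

8029

gcd(247, 39) = 13 and 13 | (34 − 125), so the pair is consistent; merging gives y ≡ 619 (mod 741), where 741 = lcm(247, 39).
gcd(741, 1495) = 13 and 13 | (554 − 619), so the pair is consistent; merging gives y ≡ 8029 (mod 85215), where 85215 = lcm(741, 1495).
The solution is unique modulo lcm(247, 39, 1495) = 85215.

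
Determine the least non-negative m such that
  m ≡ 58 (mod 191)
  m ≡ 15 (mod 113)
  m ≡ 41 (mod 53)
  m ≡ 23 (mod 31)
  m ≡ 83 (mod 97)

1372095735

Combine the congruences pairwise.
From m ≡ 58 (mod 191) write m = 58 + 191t. Substituting into m ≡ 15 (mod 113) gives 191t ≡ 70 (mod 113), and since 78⁻¹ ≡ 71 (mod 113), t ≡ 111. Hence m ≡ 58 + 191·111 = 21259 (mod 21583).
From m ≡ 21259 (mod 21583) write m = 21259 + 21583t. Substituting into m ≡ 41 (mod 53) gives 21583t ≡ 35 (mod 53), and since 12⁻¹ ≡ 31 (mod 53), t ≡ 25. Hence m ≡ 21259 + 21583·25 = 560834 (mod 1143899).
From m ≡ 560834 (mod 1143899) write m = 560834 + 1143899t. Substituting into m ≡ 23 (mod 31) gives 1143899t ≡ 10 (mod 31), and since 30⁻¹ ≡ 30 (mod 31), t ≡ 21. Hence m ≡ 560834 + 1143899·21 = 24582713 (mod 35460869).
From m ≡ 24582713 (mod 35460869) write m = 24582713 + 35460869t. Substituting into m ≡ 83 (mod 97) gives 35460869t ≡ 80 (mod 97), and since 94⁻¹ ≡ 32 (mod 97), t ≡ 38. Hence m ≡ 24582713 + 35460869·38 = 1372095735 (mod 3439704293).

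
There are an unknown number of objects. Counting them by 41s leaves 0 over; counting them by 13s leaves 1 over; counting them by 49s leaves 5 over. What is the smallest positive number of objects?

25338

Combine the congruences pairwise.
From N ≡ 0 (mod 41) write N = 0 + 41t. Substituting into N ≡ 1 (mod 13) gives 41t ≡ 1 (mod 13), and since 2⁻¹ ≡ 7 (mod 13), t ≡ 7. Hence N ≡ 0 + 41·7 = 287 (mod 533).
From N ≡ 287 (mod 533) write N = 287 + 533t. Substituting into N ≡ 5 (mod 49) gives 533t ≡ 12 (mod 49), and since 43⁻¹ ≡ 8 (mod 49), t ≡ 47. Hence N ≡ 287 + 533·47 = 25338 (mod 26117).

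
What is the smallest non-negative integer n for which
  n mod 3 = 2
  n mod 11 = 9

20

Combine the congruences pairwise.
From n ≡ 2 (mod 3) write n = 2 + 3t. Substituting into n ≡ 9 (mod 11) gives 3t ≡ 7 (mod 11), and since 3⁻¹ ≡ 4 (mod 11), t ≡ 6. Hence n ≡ 2 + 3·6 = 20 (mod 33).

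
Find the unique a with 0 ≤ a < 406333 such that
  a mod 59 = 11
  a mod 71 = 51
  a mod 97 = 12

Combine the congruences pairwise.
From a ≡ 11 (mod 59) write a = 11 + 59t. Substituting into a ≡ 51 (mod 71) gives 59t ≡ 40 (mod 71), and since 59⁻¹ ≡ 65 (mod 71), t ≡ 44. Hence a ≡ 11 + 59·44 = 2607 (mod 4189).
From a ≡ 2607 (mod 4189) write a = 2607 + 4189t. Substituting into a ≡ 12 (mod 97) gives 4189t ≡ 24 (mod 97), and since 18⁻¹ ≡ 27 (mod 97), t ≡ 66. Hence a ≡ 2607 + 4189·66 = 279081 (mod 406333).

279081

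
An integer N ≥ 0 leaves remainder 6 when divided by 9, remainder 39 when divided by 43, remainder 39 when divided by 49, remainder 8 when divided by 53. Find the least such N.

The moduli are pairwise coprime; M = 9·43·49·53 = 1005039.
M/9 = 111671; 111671 ≡ 8 (mod 9); 8·8 ≡ 1, so inverse 8.
M/43 = 23373; 23373 ≡ 24 (mod 43); 24·9 ≡ 1, so inverse 9.
M/49 = 20511; 20511 ≡ 29 (mod 49); 29·22 ≡ 1, so inverse 22.
M/53 = 18963; 18963 ≡ 42 (mod 53); 42·24 ≡ 1, so inverse 24.
N ≡ 6·111671·8 + 39·23373·9 + 39·20511·22 + 8·18963·24 = 34803465.
34803465 mod 1005039 = 632139.

632139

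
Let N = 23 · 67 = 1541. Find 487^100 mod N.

Mod 23: 487 ≡ 4; by Fermat, exponent reduces to 100 mod 22 = 12; 4^12 ≡ 4 (mod 23).
Mod 67: 487 ≡ 18; by Fermat, exponent reduces to 100 mod 66 = 34; 18^34 ≡ 49 (mod 67).
Combine by CRT: x ≡ 4 (mod 23), x ≡ 49 (mod 67) ⇒ x ≡ 786 (mod 1541).

786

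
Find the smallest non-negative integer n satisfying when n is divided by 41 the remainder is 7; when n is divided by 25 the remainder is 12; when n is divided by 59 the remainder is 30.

From n ≡ 7 (mod 41) write n = 7 + 41t. Substituting into n ≡ 12 (mod 25) gives 41t ≡ 5 (mod 25), and since 16⁻¹ ≡ 11 (mod 25), t ≡ 5. Hence n ≡ 7 + 41·5 = 212 (mod 1025).
From n ≡ 212 (mod 1025) write n = 212 + 1025t. Substituting into n ≡ 30 (mod 59) gives 1025t ≡ 54 (mod 59), and since 22⁻¹ ≡ 51 (mod 59), t ≡ 40. Hence n ≡ 212 + 1025·40 = 41212 (mod 60475).

41212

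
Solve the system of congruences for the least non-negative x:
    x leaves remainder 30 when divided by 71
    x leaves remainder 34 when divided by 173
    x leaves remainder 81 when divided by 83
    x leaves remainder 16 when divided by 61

From x ≡ 30 (mod 71) write x = 30 + 71t. Substituting into x ≡ 34 (mod 173) gives 71t ≡ 4 (mod 173), and since 71⁻¹ ≡ 39 (mod 173), t ≡ 156. Hence x ≡ 30 + 71·156 = 11106 (mod 12283).
From x ≡ 11106 (mod 12283) write x = 11106 + 12283t. Substituting into x ≡ 81 (mod 83) gives 12283t ≡ 14 (mod 83), and since 82⁻¹ ≡ 82 (mod 83), t ≡ 69. Hence x ≡ 11106 + 12283·69 = 858633 (mod 1019489).
From x ≡ 858633 (mod 1019489) write x = 858633 + 1019489t. Substituting into x ≡ 16 (mod 61) gives 1019489t ≡ 19 (mod 61), and since 57⁻¹ ≡ 15 (mod 61), t ≡ 41. Hence x ≡ 858633 + 1019489·41 = 42657682 (mod 62188829).

42657682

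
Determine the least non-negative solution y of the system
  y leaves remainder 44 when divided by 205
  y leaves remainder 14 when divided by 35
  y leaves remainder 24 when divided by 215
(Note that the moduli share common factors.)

35714

gcd(205, 35) = 5 and 5 | (14 − 44), so the pair is consistent; merging gives y ≡ 1274 (mod 1435), where 1435 = lcm(205, 35).
gcd(1435, 215) = 5 and 5 | (24 − 1274), so the pair is consistent; merging gives y ≡ 35714 (mod 61705), where 61705 = lcm(1435, 215).
The solution is unique modulo lcm(205, 35, 215) = 61705.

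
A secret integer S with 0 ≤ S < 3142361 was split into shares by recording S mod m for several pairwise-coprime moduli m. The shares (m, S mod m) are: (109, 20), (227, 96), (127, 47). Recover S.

2706163

Combine the congruences pairwise.
From S ≡ 20 (mod 109) write S = 20 + 109t. Substituting into S ≡ 96 (mod 227) gives 109t ≡ 76 (mod 227), and since 109⁻¹ ≡ 25 (mod 227), t ≡ 84. Hence S ≡ 20 + 109·84 = 9176 (mod 24743).
From S ≡ 9176 (mod 24743) write S = 9176 + 24743t. Substituting into S ≡ 47 (mod 127) gives 24743t ≡ 15 (mod 127), and since 105⁻¹ ≡ 75 (mod 127), t ≡ 109. Hence S ≡ 9176 + 24743·109 = 2706163 (mod 3142361).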